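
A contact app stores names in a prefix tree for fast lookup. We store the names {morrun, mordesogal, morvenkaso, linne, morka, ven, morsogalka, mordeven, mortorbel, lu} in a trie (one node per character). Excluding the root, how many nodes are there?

Insert word by word; a character creates a node only if that edge doesn't already exist:
  "morrun" → 6 new (m, o, r, r, u, n)
  "mordesogal" → prefix "mor" already present; 7 new (d, e, s, o, g, a, l)
  "morvenkaso" → prefix "mor" already present; 7 new (v, e, n, k, a, s, o)
  "linne" → 5 new (l, i, n, n, e)
  "morka" → prefix "mor" already present; 2 new (k, a)
  "ven" → 3 new (v, e, n)
  "morsogalka" → prefix "mor" already present; 7 new (s, o, g, a, l, k, a)
  "mordeven" → prefix "morde" already present; 3 new (v, e, n)
  "mortorbel" → prefix "mor" already present; 6 new (t, o, r, b, e, l)
  "lu" → prefix "l" already present; 1 new (u)
Total nodes = 6 + 7 + 7 + 5 + 2 + 3 + 7 + 3 + 6 + 1 = 47

47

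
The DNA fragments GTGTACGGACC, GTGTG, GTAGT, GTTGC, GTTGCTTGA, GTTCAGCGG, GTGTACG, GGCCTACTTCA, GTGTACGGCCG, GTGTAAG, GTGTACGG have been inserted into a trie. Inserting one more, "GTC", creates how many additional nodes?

1

Walking "GTC" from the root, the first 2 characters ("GT") follow existing edges; "C" is the first miss.
So 3 − 2 = 1 new nodes.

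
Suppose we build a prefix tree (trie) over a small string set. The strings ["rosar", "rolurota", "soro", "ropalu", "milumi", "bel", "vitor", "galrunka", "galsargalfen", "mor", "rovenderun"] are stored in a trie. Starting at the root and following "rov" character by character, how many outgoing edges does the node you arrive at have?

Walk "rov" from the root, arriving at one node.
Distinct next characters after "rov": e.
That node has 1 child edge.

1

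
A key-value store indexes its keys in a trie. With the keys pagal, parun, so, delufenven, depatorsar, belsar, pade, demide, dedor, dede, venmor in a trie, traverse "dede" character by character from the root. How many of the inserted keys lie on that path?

Check each prefix of "dede" against the stored set — each match is an end-marker on the path.
Prefixes of the query that are stored words: "dede"
Count: 1

1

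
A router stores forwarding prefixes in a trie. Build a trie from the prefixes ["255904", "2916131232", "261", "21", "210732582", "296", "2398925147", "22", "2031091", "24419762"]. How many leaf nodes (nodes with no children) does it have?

Leaves are exactly the stored words that no other stored word extends.
Those words: "2031091", "210732582", "22", "2398925147", "24419762", "255904", "261", "2916131232", "296"
Leaf count: 9

9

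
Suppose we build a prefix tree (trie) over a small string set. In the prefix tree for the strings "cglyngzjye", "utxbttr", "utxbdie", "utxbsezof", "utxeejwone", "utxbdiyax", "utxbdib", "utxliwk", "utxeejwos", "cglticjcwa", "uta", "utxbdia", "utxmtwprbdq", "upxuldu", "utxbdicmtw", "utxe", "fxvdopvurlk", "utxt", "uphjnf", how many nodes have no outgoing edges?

A leaf is a node with no children — equivalently, the end of a word that is not a proper prefix of any other stored word.
Those words: "cglticjcwa", "cglyngzjye", "fxvdopvurlk", "uphjnf", "upxuldu", "uta", "utxbdia", "utxbdib", "utxbdicmtw", "utxbdie", "utxbdiyax", "utxbsezof", "utxbttr", "utxeejwone", "utxeejwos", "utxliwk", "utxmtwprbdq", "utxt"
Leaf count: 18

18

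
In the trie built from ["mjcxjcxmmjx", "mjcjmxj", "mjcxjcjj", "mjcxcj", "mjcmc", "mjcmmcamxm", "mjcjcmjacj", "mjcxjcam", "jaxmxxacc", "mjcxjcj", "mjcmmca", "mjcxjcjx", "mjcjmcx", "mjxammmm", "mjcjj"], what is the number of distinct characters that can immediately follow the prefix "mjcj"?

3

The children of the "mjcj" node are the distinct next characters among strings starting with "mjcj".
Distinct next characters after "mjcj": c, j, m.
That node has 3 child edges.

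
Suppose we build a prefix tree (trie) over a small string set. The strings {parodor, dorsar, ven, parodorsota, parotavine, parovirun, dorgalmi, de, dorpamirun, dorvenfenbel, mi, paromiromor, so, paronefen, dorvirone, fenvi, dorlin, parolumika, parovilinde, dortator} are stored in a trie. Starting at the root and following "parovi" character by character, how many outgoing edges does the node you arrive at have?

Follow the path "parovi" to its node, then look at its outgoing edges.
Characters that immediately follow "parovi" among the stored strings: {l, r}.
That node has 2 child edges.

2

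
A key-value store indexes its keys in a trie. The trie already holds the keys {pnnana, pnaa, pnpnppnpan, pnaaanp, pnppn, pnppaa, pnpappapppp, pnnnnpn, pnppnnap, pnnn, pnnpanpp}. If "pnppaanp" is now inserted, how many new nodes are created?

2

"pnppaa" is already a path in the trie; the remaining "np" must be added.
New nodes needed: |"pnppaanp"| − 6 = 8 − 6 = 2.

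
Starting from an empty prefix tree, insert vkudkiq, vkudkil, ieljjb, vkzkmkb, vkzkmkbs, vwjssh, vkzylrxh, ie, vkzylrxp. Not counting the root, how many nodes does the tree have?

Trie structure (* marks end of a word):
(root)
├─ i
│  └─ e *
│     └─ l
│        └─ j
│           └─ j
│              └─ b *
└─ v
   ├─ k
   │  ├─ u
   │  │  └─ d
   │  │     └─ k
   │  │        └─ i
   │  │           ├─ l *
   │  │           └─ q *
   │  └─ z
   │     ├─ k
   │     │  └─ m
   │     │     └─ k
   │     │        └─ b *
   │     │           └─ s *
   │     └─ y
   │        └─ l
   │           └─ r
   │              └─ x
   │                 ├─ h *
   │                 └─ p *
   └─ w
      └─ j
         └─ s
            └─ s
               └─ h *
Counting every labelled node above: 31.

31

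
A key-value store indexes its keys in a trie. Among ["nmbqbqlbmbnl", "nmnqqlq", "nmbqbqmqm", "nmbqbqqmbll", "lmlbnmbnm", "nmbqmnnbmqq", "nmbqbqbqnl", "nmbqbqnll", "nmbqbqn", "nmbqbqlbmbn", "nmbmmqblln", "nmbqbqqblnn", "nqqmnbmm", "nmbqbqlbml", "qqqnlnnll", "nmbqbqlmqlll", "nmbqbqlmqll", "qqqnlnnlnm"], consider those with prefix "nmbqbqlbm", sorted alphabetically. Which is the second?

DFS of the "nmbqbqlbm" subtree visits, in order: "nmbqbqlbmbn", "nmbqbqlbmbnl", "nmbqbqlbml"
Position 2: nmbqbqlbmbnl

nmbqbqlbmbnl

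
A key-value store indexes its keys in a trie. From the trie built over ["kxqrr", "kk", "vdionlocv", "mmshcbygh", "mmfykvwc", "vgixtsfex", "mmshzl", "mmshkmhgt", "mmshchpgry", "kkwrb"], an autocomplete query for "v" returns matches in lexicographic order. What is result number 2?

DFS of the "v" subtree visits, in order: "vdionlocv", "vgixtsfex"
Position 2: vgixtsfex

vgixtsfex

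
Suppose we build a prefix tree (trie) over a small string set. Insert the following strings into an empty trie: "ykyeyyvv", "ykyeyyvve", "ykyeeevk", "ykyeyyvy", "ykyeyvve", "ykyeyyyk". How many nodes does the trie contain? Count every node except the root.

19

For each word, the new-node count is its length minus the longest prefix already in the trie:
  "ykyeyyvv" → 8 new (y, k, y, e, y, y, v, v)
  "ykyeyyvve" → prefix "ykyeyyvv" already present; 1 new (e)
  "ykyeeevk" → prefix "ykye" already present; 4 new (e, e, v, k)
  "ykyeyyvy" → prefix "ykyeyyv" already present; 1 new (y)
  "ykyeyvve" → prefix "ykyey" already present; 3 new (v, v, e)
  "ykyeyyyk" → prefix "ykyeyy" already present; 2 new (y, k)
Total nodes = 8 + 1 + 4 + 1 + 3 + 2 = 19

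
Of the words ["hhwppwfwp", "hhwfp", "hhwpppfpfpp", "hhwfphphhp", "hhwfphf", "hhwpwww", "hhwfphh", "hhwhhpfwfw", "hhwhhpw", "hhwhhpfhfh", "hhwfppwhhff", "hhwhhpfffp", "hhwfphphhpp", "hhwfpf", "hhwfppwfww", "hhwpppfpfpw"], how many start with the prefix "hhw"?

Filter for entries beginning with "hhw":
Matches: "hhwfp", "hhwfpf", "hhwfphf", "hhwfphh", "hhwfphphhp", "hhwfphphhpp", "hhwfppwfww", "hhwfppwhhff", "hhwhhpfffp", "hhwhhpfhfh", "hhwhhpfwfw", "hhwhhpw", "hhwpppfpfpp", "hhwpppfpfpw", "hhwppwfwp", "hhwpwww"
Count: 16

16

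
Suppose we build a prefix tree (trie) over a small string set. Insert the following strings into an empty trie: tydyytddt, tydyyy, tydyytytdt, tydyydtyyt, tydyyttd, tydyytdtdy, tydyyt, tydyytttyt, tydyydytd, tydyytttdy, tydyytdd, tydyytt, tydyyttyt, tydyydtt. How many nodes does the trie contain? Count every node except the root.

Trie structure (* marks end of a word):
(root)
└─ t
   └─ y
      └─ d
         └─ y
            └─ y
               ├─ d
               │  ├─ t
               │  │  ├─ t *
               │  │  └─ y
               │  │     └─ y
               │  │        └─ t *
               │  └─ y
               │     └─ t
               │        └─ d *
               ├─ t *
               │  ├─ d
               │  │  ├─ d *
               │  │  │  └─ t *
               │  │  └─ t
               │  │     └─ d
               │  │        └─ y *
               │  ├─ t *
               │  │  ├─ d *
               │  │  ├─ t
               │  │  │  ├─ d
               │  │  │  │  └─ y *
               │  │  │  └─ y
               │  │  │     └─ t *
               │  │  └─ y
               │  │     └─ t *
               │  └─ y
               │     └─ t
               │        └─ d
               │           └─ t *
               └─ y *
Counting every labelled node above: 35.

35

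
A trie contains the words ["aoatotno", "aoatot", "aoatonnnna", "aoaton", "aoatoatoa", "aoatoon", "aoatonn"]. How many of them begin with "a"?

Walk to "a"; the words in its subtree are exactly those with that prefix.
Matches: "aoatoatoa", "aoaton", "aoatonn", "aoatonnnna", "aoatoon", "aoatot", "aoatotno"
Count: 7

7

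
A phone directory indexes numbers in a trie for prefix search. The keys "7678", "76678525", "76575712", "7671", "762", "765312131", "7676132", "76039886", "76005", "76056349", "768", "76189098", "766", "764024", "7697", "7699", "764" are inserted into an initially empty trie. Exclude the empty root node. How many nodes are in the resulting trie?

55

Insert word by word; a character creates a node only if that edge doesn't already exist:
  "7678" → 4 new (7, 6, 7, 8)
  "76678525" → prefix "76" already present; 6 new (6, 7, 8, 5, 2, 5)
  "76575712" → prefix "76" already present; 6 new (5, 7, 5, 7, 1, 2)
  "7671" → prefix "767" already present; 1 new (1)
  "762" → prefix "76" already present; 1 new (2)
  "765312131" → prefix "765" already present; 6 new (3, 1, 2, 1, 3, 1)
  "7676132" → prefix "767" already present; 4 new (6, 1, 3, 2)
  "76039886" → prefix "76" already present; 6 new (0, 3, 9, 8, 8, 6)
  "76005" → prefix "760" already present; 2 new (0, 5)
  "76056349" → prefix "760" already present; 5 new (5, 6, 3, 4, 9)
  "768" → prefix "76" already present; 1 new (8)
  "76189098" → prefix "76" already present; 6 new (1, 8, 9, 0, 9, 8)
  "766" → prefix "766" already present; 0 new (none)
  "764024" → prefix "76" already present; 4 new (4, 0, 2, 4)
  "7697" → prefix "76" already present; 2 new (9, 7)
  "7699" → prefix "769" already present; 1 new (9)
  "764" → prefix "764" already present; 0 new (none)
Total nodes = 4 + 6 + 6 + 1 + 1 + 6 + 4 + 6 + 2 + 5 + 1 + 6 + 0 + 4 + 2 + 1 + 0 = 55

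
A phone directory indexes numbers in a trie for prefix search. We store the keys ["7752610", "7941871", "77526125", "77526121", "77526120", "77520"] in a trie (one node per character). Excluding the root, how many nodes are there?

Count nodes per top-level branch (shared prefixes stored once):
  '7'-branch (77520, 7752610, 77526120, 77526121, 77526125, 7941871): 18 nodes
Sum: 18

18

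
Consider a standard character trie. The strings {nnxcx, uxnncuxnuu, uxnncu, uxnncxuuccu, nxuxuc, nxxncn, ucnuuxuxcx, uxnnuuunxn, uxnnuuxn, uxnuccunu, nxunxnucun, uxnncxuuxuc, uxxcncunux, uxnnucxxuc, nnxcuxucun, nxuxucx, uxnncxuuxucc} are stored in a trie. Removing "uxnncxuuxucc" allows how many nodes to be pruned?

1

After clearing the end-marker at "uxnncxuuxucc", prune upward until reaching a node still needed by another word.
The suffix "c" (1 node) is used only by "uxnncxuuxucc"; "uxnncxuuxuc" is itself a stored word, so pruning stops there.
Nodes removed: 1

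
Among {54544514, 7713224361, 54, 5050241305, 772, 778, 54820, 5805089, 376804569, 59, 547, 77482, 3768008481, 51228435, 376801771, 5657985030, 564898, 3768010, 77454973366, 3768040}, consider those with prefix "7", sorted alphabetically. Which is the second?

Words with prefix "7", in lexicographic order: "7713224361", "772", "77454973366", "77482", "778"
The 2nd is 772.

772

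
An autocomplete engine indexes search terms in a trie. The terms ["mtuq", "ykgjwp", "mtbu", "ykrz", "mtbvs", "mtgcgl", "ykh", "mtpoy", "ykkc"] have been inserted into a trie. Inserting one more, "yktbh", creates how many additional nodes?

The longest prefix of "yktbh" already in the trie is "yk" (length 2).
Each of the 3 remaining characters creates one node.

3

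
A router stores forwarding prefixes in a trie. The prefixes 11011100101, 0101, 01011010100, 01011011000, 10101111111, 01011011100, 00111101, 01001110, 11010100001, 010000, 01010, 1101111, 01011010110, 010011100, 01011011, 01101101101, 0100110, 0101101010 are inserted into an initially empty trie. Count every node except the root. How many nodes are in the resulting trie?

75

Count nodes per top-level branch (shared prefixes stored once):
  '0'-branch (00111101, 010000, 0100110, 01001110, 010011100, 0101, 01010, 0101101010, 01011010100, 01011010110, 01011011, 01011011000, 01011011100, 01101101101): 46 nodes
  '1'-branch (10101111111, 11010100001, 11011100101, 1101111): 29 nodes
Sum: 75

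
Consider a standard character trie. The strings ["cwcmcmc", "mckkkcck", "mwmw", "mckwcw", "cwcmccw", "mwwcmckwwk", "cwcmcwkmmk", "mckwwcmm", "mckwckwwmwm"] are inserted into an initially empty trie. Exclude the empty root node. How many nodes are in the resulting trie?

46

Insert word by word; a character creates a node only if that edge doesn't already exist:
  "cwcmcmc" → 7 new (c, w, c, m, c, m, c)
  "mckkkcck" → 8 new (m, c, k, k, k, c, c, k)
  "mwmw" → prefix "m" already present; 3 new (w, m, w)
  "mckwcw" → prefix "mck" already present; 3 new (w, c, w)
  "cwcmccw" → prefix "cwcmc" already present; 2 new (c, w)
  "mwwcmckwwk" → prefix "mw" already present; 8 new (w, c, m, c, k, w, w, k)
  "cwcmcwkmmk" → prefix "cwcmc" already present; 5 new (w, k, m, m, k)
  "mckwwcmm" → prefix "mckw" already present; 4 new (w, c, m, m)
  "mckwckwwmwm" → prefix "mckwc" already present; 6 new (k, w, w, m, w, m)
Total nodes = 7 + 8 + 3 + 3 + 2 + 8 + 5 + 4 + 6 = 46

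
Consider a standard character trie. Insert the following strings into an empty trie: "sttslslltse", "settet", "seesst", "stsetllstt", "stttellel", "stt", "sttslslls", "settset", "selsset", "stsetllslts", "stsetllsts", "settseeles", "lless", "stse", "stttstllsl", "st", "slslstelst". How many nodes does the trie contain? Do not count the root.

For each word, the new-node count is its length minus the longest prefix already in the trie:
  "sttslslltse" → 11 new (s, t, t, s, l, s, l, l, t, s, e)
  "settet" → prefix "s" already present; 5 new (e, t, t, e, t)
  "seesst" → prefix "se" already present; 4 new (e, s, s, t)
  "stsetllstt" → prefix "st" already present; 8 new (s, e, t, l, l, s, t, t)
  "stttellel" → prefix "stt" already present; 6 new (t, e, l, l, e, l)
  "stt" → prefix "stt" already present; 0 new (none)
  "sttslslls" → prefix "sttslsll" already present; 1 new (s)
  "settset" → prefix "sett" already present; 3 new (s, e, t)
  "selsset" → prefix "se" already present; 5 new (l, s, s, e, t)
  "stsetllslts" → prefix "stsetlls" already present; 3 new (l, t, s)
  "stsetllsts" → prefix "stsetllst" already present; 1 new (s)
  "settseeles" → prefix "settse" already present; 4 new (e, l, e, s)
  "lless" → 5 new (l, l, e, s, s)
  "stse" → prefix "stse" already present; 0 new (none)
  "stttstllsl" → prefix "sttt" already present; 6 new (s, t, l, l, s, l)
  "st" → prefix "st" already present; 0 new (none)
  "slslstelst" → prefix "s" already present; 9 new (l, s, l, s, t, e, l, s, t)
Total nodes = 11 + 5 + 4 + 8 + 6 + 0 + 1 + 3 + 5 + 3 + 1 + 4 + 5 + 0 + 6 + 0 + 9 = 71

71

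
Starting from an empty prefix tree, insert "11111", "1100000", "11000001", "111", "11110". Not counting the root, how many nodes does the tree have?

12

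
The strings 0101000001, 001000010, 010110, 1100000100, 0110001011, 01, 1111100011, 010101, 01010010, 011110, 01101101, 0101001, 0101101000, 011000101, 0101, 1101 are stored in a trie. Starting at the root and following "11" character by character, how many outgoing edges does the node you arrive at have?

2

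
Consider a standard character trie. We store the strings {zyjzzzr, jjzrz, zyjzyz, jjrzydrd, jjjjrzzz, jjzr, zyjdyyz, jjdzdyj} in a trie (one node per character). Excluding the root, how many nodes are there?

35

Trie structure (* marks end of a word):
(root)
├─ j
│  └─ j
│     ├─ d
│     │  └─ z
│     │     └─ d
│     │        └─ y
│     │           └─ j *
│     ├─ j
│     │  └─ j
│     │     └─ r
│     │        └─ z
│     │           └─ z
│     │              └─ z *
│     ├─ r
│     │  └─ z
│     │     └─ y
│     │        └─ d
│     │           └─ r
│     │              └─ d *
│     └─ z
│        └─ r *
│           └─ z *
└─ z
   └─ y
      └─ j
         ├─ d
         │  └─ y
         │     └─ y
         │        └─ z *
         └─ z
            ├─ y
            │  └─ z *
            └─ z
               └─ z
                  └─ r *
Counting every labelled node above: 35.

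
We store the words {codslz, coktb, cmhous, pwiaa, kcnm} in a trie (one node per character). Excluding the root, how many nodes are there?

Trie structure (* marks end of a word):
(root)
├─ c
│  ├─ m
│  │  └─ h
│  │     └─ o
│  │        └─ u
│  │           └─ s *
│  └─ o
│     ├─ d
│     │  └─ s
│     │     └─ l
│     │        └─ z *
│     └─ k
│        └─ t
│           └─ b *
├─ k
│  └─ c
│     └─ n
│        └─ m *
└─ p
   └─ w
      └─ i
         └─ a
            └─ a *
Counting every labelled node above: 23.

23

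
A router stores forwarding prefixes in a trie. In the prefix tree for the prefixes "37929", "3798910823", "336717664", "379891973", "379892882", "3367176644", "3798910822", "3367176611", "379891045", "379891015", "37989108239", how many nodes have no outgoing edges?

9

Leaves are exactly the stored words that no other stored word extends.
Those words: "3367176611", "3367176644", "37929", "379891015", "379891045", "3798910822", "37989108239", "379891973", "379892882"
Leaf count: 9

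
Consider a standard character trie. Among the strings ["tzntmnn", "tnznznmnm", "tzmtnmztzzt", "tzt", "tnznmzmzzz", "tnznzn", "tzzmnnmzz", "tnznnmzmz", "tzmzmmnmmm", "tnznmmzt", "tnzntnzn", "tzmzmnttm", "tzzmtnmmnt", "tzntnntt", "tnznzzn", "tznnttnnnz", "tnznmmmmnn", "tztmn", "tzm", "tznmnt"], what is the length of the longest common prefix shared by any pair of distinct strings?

The deepest shared node is where two words last agree before diverging.
"tnznmmmmnn" and "tnznmmzt" agree on "tnznmm" (6 characters) before diverging; nothing deeper is shared.
Longest shared-prefix length: 6

6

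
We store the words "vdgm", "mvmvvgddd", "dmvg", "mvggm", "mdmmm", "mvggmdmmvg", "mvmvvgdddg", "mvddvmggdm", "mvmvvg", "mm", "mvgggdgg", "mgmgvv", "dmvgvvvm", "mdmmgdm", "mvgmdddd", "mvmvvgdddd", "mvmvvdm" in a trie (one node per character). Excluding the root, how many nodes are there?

63

Trace insertions, counting only characters that open a new branch:
  "vdgm" → 4 new (v, d, g, m)
  "mvmvvgddd" → 9 new (m, v, m, v, v, g, d, d, d)
  "dmvg" → 4 new (d, m, v, g)
  "mvggm" → prefix "mv" already present; 3 new (g, g, m)
  "mdmmm" → prefix "m" already present; 4 new (d, m, m, m)
  "mvggmdmmvg" → prefix "mvggm" already present; 5 new (d, m, m, v, g)
  "mvmvvgdddg" → prefix "mvmvvgddd" already present; 1 new (g)
  "mvddvmggdm" → prefix "mv" already present; 8 new (d, d, v, m, g, g, d, m)
  "mvmvvg" → prefix "mvmvvg" already present; 0 new (none)
  "mm" → prefix "m" already present; 1 new (m)
  "mvgggdgg" → prefix "mvgg" already present; 4 new (g, d, g, g)
  "mgmgvv" → prefix "m" already present; 5 new (g, m, g, v, v)
  "dmvgvvvm" → prefix "dmvg" already present; 4 new (v, v, v, m)
  "mdmmgdm" → prefix "mdmm" already present; 3 new (g, d, m)
  "mvgmdddd" → prefix "mvg" already present; 5 new (m, d, d, d, d)
  "mvmvvgdddd" → prefix "mvmvvgddd" already present; 1 new (d)
  "mvmvvdm" → prefix "mvmvv" already present; 2 new (d, m)
Total nodes = 4 + 9 + 4 + 3 + 4 + 5 + 1 + 8 + 0 + 1 + 4 + 5 + 4 + 3 + 5 + 1 + 2 = 63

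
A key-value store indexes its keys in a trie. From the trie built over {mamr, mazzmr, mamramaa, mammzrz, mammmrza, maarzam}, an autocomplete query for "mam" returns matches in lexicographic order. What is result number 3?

DFS of the "mam" subtree visits, in order: "mammmrza", "mammzrz", "mamr", "mamramaa"
The 3rd is mamr.

mamr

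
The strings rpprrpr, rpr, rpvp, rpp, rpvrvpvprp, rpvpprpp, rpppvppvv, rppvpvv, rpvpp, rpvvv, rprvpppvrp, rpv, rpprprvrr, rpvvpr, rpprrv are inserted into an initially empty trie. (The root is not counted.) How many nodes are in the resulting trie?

For each word, the new-node count is its length minus the longest prefix already in the trie:
  "rpprrpr" → 7 new (r, p, p, r, r, p, r)
  "rpr" → prefix "rp" already present; 1 new (r)
  "rpvp" → prefix "rp" already present; 2 new (v, p)
  "rpp" → prefix "rpp" already present; 0 new (none)
  "rpvrvpvprp" → prefix "rpv" already present; 7 new (r, v, p, v, p, r, p)
  "rpvpprpp" → prefix "rpvp" already present; 4 new (p, r, p, p)
  "rpppvppvv" → prefix "rpp" already present; 6 new (p, v, p, p, v, v)
  "rppvpvv" → prefix "rpp" already present; 4 new (v, p, v, v)
  "rpvpp" → prefix "rpvpp" already present; 0 new (none)
  "rpvvv" → prefix "rpv" already present; 2 new (v, v)
  "rprvpppvrp" → prefix "rpr" already present; 7 new (v, p, p, p, v, r, p)
  "rpv" → prefix "rpv" already present; 0 new (none)
  "rpprprvrr" → prefix "rppr" already present; 5 new (p, r, v, r, r)
  "rpvvpr" → prefix "rpvv" already present; 2 new (p, r)
  "rpprrv" → prefix "rpprr" already present; 1 new (v)
Total nodes = 7 + 1 + 2 + 0 + 7 + 4 + 6 + 4 + 0 + 2 + 7 + 0 + 5 + 2 + 1 = 48

48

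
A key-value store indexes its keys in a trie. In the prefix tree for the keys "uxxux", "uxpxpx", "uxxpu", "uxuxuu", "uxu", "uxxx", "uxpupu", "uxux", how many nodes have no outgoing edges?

A leaf is a node with no children — equivalently, the end of a word that is not a proper prefix of any other stored word.
Those words: "uxpupu", "uxpxpx", "uxuxuu", "uxxpu", "uxxux", "uxxx"
Leaf count: 6

6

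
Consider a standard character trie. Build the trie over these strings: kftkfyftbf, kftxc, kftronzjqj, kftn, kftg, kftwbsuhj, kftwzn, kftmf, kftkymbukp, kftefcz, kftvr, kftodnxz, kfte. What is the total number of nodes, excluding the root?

48

For each word, the new-node count is its length minus the longest prefix already in the trie:
  "kftkfyftbf" → 10 new (k, f, t, k, f, y, f, t, b, f)
  "kftxc" → prefix "kft" already present; 2 new (x, c)
  "kftronzjqj" → prefix "kft" already present; 7 new (r, o, n, z, j, q, j)
  "kftn" → prefix "kft" already present; 1 new (n)
  "kftg" → prefix "kft" already present; 1 new (g)
  "kftwbsuhj" → prefix "kft" already present; 6 new (w, b, s, u, h, j)
  "kftwzn" → prefix "kftw" already present; 2 new (z, n)
  "kftmf" → prefix "kft" already present; 2 new (m, f)
  "kftkymbukp" → prefix "kftk" already present; 6 new (y, m, b, u, k, p)
  "kftefcz" → prefix "kft" already present; 4 new (e, f, c, z)
  "kftvr" → prefix "kft" already present; 2 new (v, r)
  "kftodnxz" → prefix "kft" already present; 5 new (o, d, n, x, z)
  "kfte" → prefix "kfte" already present; 0 new (none)
Total nodes = 10 + 2 + 7 + 1 + 1 + 6 + 2 + 2 + 6 + 4 + 2 + 5 + 0 = 48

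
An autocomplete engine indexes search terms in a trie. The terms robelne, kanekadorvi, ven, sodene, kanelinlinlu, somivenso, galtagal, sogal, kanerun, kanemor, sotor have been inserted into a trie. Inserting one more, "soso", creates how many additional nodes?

2

The longest prefix of "soso" already in the trie is "so" (length 2).
So 4 − 2 = 2 new nodes.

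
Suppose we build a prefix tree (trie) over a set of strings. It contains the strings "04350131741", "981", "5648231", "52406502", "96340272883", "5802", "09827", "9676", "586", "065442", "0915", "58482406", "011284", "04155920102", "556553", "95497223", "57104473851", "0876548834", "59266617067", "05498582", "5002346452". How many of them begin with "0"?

Walk to "0"; the words in its subtree are exactly those with that prefix.
Words under "0": 011284, 04155920102, 04350131741, 05498582, 065442, 0876548834, 0915, 09827
Count: 8

8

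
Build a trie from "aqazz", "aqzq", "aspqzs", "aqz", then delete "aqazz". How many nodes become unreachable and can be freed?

3

After clearing the end-marker at "aqazz", prune upward until reaching a node still needed by another word.
The suffix "azz" (3 nodes) is used only by "aqazz"; the node for "aq" still has the child "z", so pruning stops there.
Nodes removed: 3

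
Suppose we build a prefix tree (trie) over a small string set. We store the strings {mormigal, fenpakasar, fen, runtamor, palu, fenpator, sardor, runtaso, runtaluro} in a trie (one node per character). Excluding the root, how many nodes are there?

For each word, the new-node count is its length minus the longest prefix already in the trie:
  "mormigal" → 8 new (m, o, r, m, i, g, a, l)
  "fenpakasar" → 10 new (f, e, n, p, a, k, a, s, a, r)
  "fen" → prefix "fen" already present; 0 new (none)
  "runtamor" → 8 new (r, u, n, t, a, m, o, r)
  "palu" → 4 new (p, a, l, u)
  "fenpator" → prefix "fenpa" already present; 3 new (t, o, r)
  "sardor" → 6 new (s, a, r, d, o, r)
  "runtaso" → prefix "runta" already present; 2 new (s, o)
  "runtaluro" → prefix "runta" already present; 4 new (l, u, r, o)
Total nodes = 8 + 10 + 0 + 8 + 4 + 3 + 6 + 2 + 4 = 45

45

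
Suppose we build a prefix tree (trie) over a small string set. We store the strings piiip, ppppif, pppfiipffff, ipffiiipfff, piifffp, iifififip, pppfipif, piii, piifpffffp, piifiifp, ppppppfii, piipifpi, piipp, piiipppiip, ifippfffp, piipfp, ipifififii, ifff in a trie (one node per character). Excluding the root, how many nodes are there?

Count nodes per top-level branch (shared prefixes stored once):
  'i'-branch (ifff, ifippfffp, iifififip, ipffiiipfff, ipifififii): 37 nodes
  'p'-branch (piifffp, piifiifp, piifpffffp, piii, piiip, piiipppiip, piipfp, piipifpi, piipp, pppfiipffff, pppfipif, ppppif, ppppppfii): 53 nodes
Sum: 90

90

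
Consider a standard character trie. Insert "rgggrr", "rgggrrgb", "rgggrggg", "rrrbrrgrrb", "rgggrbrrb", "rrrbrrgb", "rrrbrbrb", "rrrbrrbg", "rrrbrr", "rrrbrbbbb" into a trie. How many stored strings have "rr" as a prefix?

Filter for entries beginning with "rr":
Matches: "rrrbrbbbb", "rrrbrbrb", "rrrbrr", "rrrbrrbg", "rrrbrrgb", "rrrbrrgrrb"
Count: 6

6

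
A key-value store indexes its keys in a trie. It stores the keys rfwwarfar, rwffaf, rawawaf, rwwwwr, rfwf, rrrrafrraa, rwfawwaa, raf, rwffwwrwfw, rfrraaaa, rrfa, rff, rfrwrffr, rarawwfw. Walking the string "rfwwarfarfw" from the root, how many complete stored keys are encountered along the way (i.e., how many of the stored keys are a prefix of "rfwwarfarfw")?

Walk "rfwwarfarfw" from the root; an end-of-word marker is hit whenever a stored word is a prefix of "rfwwarfarfw".
Prefixes of the query that are stored words: "rfwwarfar"
Count: 1

1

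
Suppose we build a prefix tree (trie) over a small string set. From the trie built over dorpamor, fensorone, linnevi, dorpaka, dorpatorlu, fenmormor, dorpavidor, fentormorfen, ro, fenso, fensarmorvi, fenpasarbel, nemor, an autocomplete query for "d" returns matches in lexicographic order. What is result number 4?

DFS of the "d" subtree visits, in order: "dorpaka", "dorpamor", "dorpatorlu", "dorpavidor"
Position 4: dorpavidor

dorpavidor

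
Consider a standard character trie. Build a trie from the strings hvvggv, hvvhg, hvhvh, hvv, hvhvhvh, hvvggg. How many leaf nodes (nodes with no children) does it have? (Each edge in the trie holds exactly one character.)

4

Leaves are exactly the stored words that no other stored word extends.
Those words: "hvhvhvh", "hvvggg", "hvvggv", "hvvhg"
Leaf count: 4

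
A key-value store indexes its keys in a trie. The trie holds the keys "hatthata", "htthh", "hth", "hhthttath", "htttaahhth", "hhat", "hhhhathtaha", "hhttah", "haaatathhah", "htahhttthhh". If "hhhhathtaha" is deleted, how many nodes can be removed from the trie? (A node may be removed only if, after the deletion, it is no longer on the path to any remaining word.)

9

Walk "hhhhathtaha" from the leaf back toward the root, removing each node that no remaining word uses.
The suffix "hhathtaha" (9 nodes) is used only by "hhhhathtaha"; the node for "hh" still has the child "t", so pruning stops there.
Nodes removed: 9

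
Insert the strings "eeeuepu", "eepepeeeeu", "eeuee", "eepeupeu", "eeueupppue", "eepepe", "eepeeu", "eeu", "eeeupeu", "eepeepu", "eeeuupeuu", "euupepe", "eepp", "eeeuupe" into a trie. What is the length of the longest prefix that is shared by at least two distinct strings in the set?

Look for the deepest trie node that still has at least two words in its subtree.
"eeeuupe" and "eeeuupeuu" agree on "eeeuupe" (7 characters) before diverging; nothing deeper is shared.
Longest shared-prefix length: 7

7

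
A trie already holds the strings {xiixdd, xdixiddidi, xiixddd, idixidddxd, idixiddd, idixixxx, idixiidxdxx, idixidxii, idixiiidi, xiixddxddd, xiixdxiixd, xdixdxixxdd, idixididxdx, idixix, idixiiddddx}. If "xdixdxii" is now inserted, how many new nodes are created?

1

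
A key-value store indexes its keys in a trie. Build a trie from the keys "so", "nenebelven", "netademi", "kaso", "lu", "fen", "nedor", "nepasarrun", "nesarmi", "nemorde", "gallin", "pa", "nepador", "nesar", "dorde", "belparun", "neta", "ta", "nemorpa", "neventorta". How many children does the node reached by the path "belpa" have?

The children of the "belpa" node are the distinct next characters among strings starting with "belpa".
Distinct next characters after "belpa": r.
That node has 1 child edge.

1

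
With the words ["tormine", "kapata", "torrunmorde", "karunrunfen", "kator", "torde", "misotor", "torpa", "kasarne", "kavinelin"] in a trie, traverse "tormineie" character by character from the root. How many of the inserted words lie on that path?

Walk "tormineie" from the root; an end-of-word marker is hit whenever a stored word is a prefix of "tormineie".
Prefixes of the query that are stored words: "tormine"
Count: 1

1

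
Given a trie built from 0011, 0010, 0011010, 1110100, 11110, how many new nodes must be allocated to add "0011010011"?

3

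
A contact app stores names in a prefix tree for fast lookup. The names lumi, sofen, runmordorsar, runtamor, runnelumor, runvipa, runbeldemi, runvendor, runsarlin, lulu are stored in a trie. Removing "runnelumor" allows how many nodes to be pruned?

7

Walk "runnelumor" from the leaf back toward the root, removing each node that no remaining word uses.
The suffix "nelumor" (7 nodes) is used only by "runnelumor"; the node for "run" still has the child "m", so pruning stops there.
Nodes removed: 7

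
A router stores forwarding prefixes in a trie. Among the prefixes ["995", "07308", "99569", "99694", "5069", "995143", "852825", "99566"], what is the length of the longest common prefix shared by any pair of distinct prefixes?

4

Look for the deepest trie node that still has at least two words in its subtree.
e.g. "99566" and "99569" share the prefix "9956" of length 4; no pair shares a longer one.
Longest shared-prefix length: 4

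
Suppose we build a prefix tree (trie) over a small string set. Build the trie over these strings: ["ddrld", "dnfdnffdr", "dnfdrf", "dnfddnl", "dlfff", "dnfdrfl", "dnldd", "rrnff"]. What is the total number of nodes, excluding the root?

31

Trie structure (* marks end of a word):
(root)
├─ d
│  ├─ d
│  │  └─ r
│  │     └─ l
│  │        └─ d *
│  ├─ l
│  │  └─ f
│  │     └─ f
│  │        └─ f *
│  └─ n
│     ├─ f
│     │  └─ d
│     │     ├─ d
│     │     │  └─ n
│     │     │     └─ l *
│     │     ├─ n
│     │     │  └─ f
│     │     │     └─ f
│     │     │        └─ d
│     │     │           └─ r *
│     │     └─ r
│     │        └─ f *
│     │           └─ l *
│     └─ l
│        └─ d
│           └─ d *
└─ r
   └─ r
      └─ n
         └─ f
            └─ f *
Counting every labelled node above: 31.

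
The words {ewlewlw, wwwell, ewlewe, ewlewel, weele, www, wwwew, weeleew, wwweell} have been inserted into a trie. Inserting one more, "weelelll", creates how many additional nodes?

The longest prefix of "weelelll" already in the trie is "weele" (length 5).
Each of the 3 remaining characters creates one node.

3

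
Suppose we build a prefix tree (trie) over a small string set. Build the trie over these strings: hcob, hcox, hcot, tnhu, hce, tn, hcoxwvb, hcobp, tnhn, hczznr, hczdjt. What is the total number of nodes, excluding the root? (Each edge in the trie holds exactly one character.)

Trie structure (* marks end of a word):
(root)
├─ h
│  └─ c
│     ├─ e *
│     ├─ o
│     │  ├─ b *
│     │  │  └─ p *
│     │  ├─ t *
│     │  └─ x *
│     │     └─ w
│     │        └─ v
│     │           └─ b *
│     └─ z
│        ├─ d
│        │  └─ j
│        │     └─ t *
│        └─ z
│           └─ n
│              └─ r *
└─ t
   └─ n *
      └─ h
         ├─ n *
         └─ u *
Counting every labelled node above: 23.

23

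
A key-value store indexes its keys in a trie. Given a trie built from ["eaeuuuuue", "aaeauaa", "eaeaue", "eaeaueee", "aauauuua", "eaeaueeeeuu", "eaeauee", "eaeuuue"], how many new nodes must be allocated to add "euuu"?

The longest prefix of "euuu" already in the trie is "e" (length 1).
New nodes needed: |"euuu"| − 1 = 4 − 1 = 3.

3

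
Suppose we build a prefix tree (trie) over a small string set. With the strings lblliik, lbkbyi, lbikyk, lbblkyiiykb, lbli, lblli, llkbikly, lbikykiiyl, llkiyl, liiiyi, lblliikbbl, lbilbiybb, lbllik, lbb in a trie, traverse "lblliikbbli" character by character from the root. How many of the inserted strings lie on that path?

3

Check each prefix of "lblliikbbli" against the stored set — each match is an end-marker on the path.
Prefixes of the query that are stored words: "lblli", "lblliik", "lblliikbbl"
Count: 3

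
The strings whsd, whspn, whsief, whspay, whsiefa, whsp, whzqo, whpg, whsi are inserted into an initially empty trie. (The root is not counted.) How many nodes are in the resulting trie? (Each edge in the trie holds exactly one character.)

Trace insertions, counting only characters that open a new branch:
  "whsd" → 4 new (w, h, s, d)
  "whspn" → prefix "whs" already present; 2 new (p, n)
  "whsief" → prefix "whs" already present; 3 new (i, e, f)
  "whspay" → prefix "whsp" already present; 2 new (a, y)
  "whsiefa" → prefix "whsief" already present; 1 new (a)
  "whsp" → prefix "whsp" already present; 0 new (none)
  "whzqo" → prefix "wh" already present; 3 new (z, q, o)
  "whpg" → prefix "wh" already present; 2 new (p, g)
  "whsi" → prefix "whsi" already present; 0 new (none)
Total nodes = 4 + 2 + 3 + 2 + 1 + 0 + 3 + 2 + 0 = 17

17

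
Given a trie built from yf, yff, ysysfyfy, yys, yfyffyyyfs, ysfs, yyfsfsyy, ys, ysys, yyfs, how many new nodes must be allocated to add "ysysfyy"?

The longest prefix of "ysysfyy" already in the trie is "ysysfy" (length 6).
New nodes needed: |"ysysfyy"| − 6 = 7 − 6 = 1.

1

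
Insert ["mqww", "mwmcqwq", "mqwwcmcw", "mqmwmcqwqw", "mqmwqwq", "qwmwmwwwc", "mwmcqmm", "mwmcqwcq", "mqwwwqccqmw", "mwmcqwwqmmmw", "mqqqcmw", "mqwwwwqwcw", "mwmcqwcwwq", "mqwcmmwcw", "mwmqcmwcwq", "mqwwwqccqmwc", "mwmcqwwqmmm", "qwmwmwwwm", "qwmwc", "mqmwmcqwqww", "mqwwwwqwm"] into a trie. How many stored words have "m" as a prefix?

18

Traverse to the node for "m", then collect every word in that subtree.
Matches: "mqmwmcqwqw", "mqmwmcqwqww", "mqmwqwq", "mqqqcmw", "mqwcmmwcw", "mqww", "mqwwcmcw", "mqwwwqccqmw", "mqwwwqccqmwc", "mqwwwwqwcw", "mqwwwwqwm", "mwmcqmm", "mwmcqwcq", "mwmcqwcwwq", "mwmcqwq", "mwmcqwwqmmm", "mwmcqwwqmmmw", "mwmqcmwcwq"
Count: 18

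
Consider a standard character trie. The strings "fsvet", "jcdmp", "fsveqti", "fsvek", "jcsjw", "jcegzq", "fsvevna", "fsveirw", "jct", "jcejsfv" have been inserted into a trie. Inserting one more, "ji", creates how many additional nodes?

1

The longest prefix of "ji" already in the trie is "j" (length 1).
So 2 − 1 = 1 new nodes.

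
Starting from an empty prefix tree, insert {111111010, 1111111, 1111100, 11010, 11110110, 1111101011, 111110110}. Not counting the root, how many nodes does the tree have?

Trace insertions, counting only characters that open a new branch:
  "111111010" → 9 new (1, 1, 1, 1, 1, 1, 0, 1, 0)
  "1111111" → prefix "111111" already present; 1 new (1)
  "1111100" → prefix "11111" already present; 2 new (0, 0)
  "11010" → prefix "11" already present; 3 new (0, 1, 0)
  "11110110" → prefix "1111" already present; 4 new (0, 1, 1, 0)
  "1111101011" → prefix "111110" already present; 4 new (1, 0, 1, 1)
  "111110110" → prefix "1111101" already present; 2 new (1, 0)
Total nodes = 9 + 1 + 2 + 3 + 4 + 4 + 2 = 25

25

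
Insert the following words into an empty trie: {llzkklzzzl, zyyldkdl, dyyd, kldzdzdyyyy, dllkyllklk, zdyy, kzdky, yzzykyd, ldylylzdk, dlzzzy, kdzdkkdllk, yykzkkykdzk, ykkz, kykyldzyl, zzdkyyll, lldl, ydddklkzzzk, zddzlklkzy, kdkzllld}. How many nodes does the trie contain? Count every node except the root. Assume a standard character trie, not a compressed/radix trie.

131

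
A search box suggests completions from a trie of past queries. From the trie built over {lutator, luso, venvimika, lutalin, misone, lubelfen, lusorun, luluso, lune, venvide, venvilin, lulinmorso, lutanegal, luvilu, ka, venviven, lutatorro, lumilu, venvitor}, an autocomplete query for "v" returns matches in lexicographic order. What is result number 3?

venvimika

Words with prefix "v", in lexicographic order: "venvide", "venvilin", "venvimika", "venvitor", "venviven"
Position 3: venvimika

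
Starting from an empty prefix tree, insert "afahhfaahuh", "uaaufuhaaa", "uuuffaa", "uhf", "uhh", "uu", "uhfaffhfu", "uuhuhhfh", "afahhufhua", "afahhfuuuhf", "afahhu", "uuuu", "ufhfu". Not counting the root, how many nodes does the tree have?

57

Insert word by word; a character creates a node only if that edge doesn't already exist:
  "afahhfaahuh" → 11 new (a, f, a, h, h, f, a, a, h, u, h)
  "uaaufuhaaa" → 10 new (u, a, a, u, f, u, h, a, a, a)
  "uuuffaa" → prefix "u" already present; 6 new (u, u, f, f, a, a)
  "uhf" → prefix "u" already present; 2 new (h, f)
  "uhh" → prefix "uh" already present; 1 new (h)
  "uu" → prefix "uu" already present; 0 new (none)
  "uhfaffhfu" → prefix "uhf" already present; 6 new (a, f, f, h, f, u)
  "uuhuhhfh" → prefix "uu" already present; 6 new (h, u, h, h, f, h)
  "afahhufhua" → prefix "afahh" already present; 5 new (u, f, h, u, a)
  "afahhfuuuhf" → prefix "afahhf" already present; 5 new (u, u, u, h, f)
  "afahhu" → prefix "afahhu" already present; 0 new (none)
  "uuuu" → prefix "uuu" already present; 1 new (u)
  "ufhfu" → prefix "u" already present; 4 new (f, h, f, u)
Total nodes = 11 + 10 + 6 + 2 + 1 + 0 + 6 + 6 + 5 + 5 + 0 + 1 + 4 = 57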